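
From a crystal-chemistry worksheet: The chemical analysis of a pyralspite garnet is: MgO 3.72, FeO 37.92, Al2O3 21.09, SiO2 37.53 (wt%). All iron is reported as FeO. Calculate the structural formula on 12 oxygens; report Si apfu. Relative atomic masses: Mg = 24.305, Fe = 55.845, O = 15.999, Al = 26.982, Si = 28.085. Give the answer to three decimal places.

3.010 Si apfu

3.72 wt% MgO ÷ 40.304 g/mol = 0.09230 mol, giving 0.09230 Mg and 0.09230 O.
37.92 wt% FeO ÷ 71.844 g/mol = 0.52781 mol, giving 0.52781 Fe and 0.52781 O.
21.09 wt% Al2O3 ÷ 101.961 g/mol = 0.20684 mol, giving 0.41368 Al and 0.62052 O.
37.53 wt% SiO2 ÷ 60.083 g/mol = 0.62464 mol, giving 0.62464 Si and 1.24928 O.
Oxygen sums to 2.48991; scaling by 12/2.48991 = 4.81945 puts the formula on 12 O.
Si: 0.62464 × 4.81945 = 3.010 atoms per formula unit.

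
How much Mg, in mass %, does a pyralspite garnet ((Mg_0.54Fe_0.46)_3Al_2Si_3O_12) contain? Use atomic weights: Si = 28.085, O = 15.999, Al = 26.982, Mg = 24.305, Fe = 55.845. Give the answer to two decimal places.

M((Mg_0.54Fe_0.46)_3Al_2Si_3O_12) = 446.647 g/mol.
Mg contributes 1.62 × 24.305 = 39.374 g per mole.
39.374/446.647 = 0.0882 → 8.82%.

8.82 mass %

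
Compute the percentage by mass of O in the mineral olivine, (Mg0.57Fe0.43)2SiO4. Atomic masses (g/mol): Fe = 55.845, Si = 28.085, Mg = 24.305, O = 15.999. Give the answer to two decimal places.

Formula mass = 1.14·24.305 + 0.86·55.845 + 1·28.085 + 4·15.999 = 167.815 g/mol, of which 63.996 g is O.
So O makes up 63.996/167.815 = 0.3813 of the mass, i.e. 38.13%.

38.13 wt%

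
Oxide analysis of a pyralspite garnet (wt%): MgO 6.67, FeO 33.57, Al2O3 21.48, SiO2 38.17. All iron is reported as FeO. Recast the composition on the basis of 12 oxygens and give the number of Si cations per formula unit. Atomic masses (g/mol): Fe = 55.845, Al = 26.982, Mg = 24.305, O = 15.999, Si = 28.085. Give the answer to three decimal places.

3.007 Si apfu

MgO: 6.67/40.304 = 0.16549 mol → 0.16549 mol Mg, 0.16549 mol O.
FeO: 33.57/71.844 = 0.46726 mol → 0.46726 mol Fe, 0.46726 mol O.
Al2O3: 21.48/101.961 = 0.21067 mol → 0.42134 mol Al, 0.63201 mol O.
SiO2: 38.17/60.083 = 0.63529 mol → 0.63529 mol Si, 1.27058 mol O.
Total oxygen = 2.53534 mol. Normalization factor = 12/2.53534 = 4.73309.
Si per 12 O = 0.63529 × 4.73309 = 3.007.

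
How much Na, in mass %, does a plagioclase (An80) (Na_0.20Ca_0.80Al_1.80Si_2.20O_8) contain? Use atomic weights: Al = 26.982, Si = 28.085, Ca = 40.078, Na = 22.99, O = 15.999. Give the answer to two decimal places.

1.67 mass %

Formula mass = 0.20*22.99 + 0.80*40.078 + 1.80*26.982 + 2.20*28.085 + 8*15.999 = 275.007 g/mol, of which 4.598 g is Na.
So Na makes up 4.598/275.007 = 0.0167 of the mass, i.e. 1.67%.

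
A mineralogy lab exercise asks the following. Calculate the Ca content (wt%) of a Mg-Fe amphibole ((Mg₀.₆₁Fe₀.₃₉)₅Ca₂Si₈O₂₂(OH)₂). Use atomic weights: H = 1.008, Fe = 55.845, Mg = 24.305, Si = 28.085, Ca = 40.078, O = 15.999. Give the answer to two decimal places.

9.17 wt%

M((Mg₀.₆₁Fe₀.₃₉)₅Ca₂Si₈O₂₂(OH)₂) = 873.856 g/mol.
Ca contributes 2 × 40.078 = 80.156 g per mole.
80.156/873.856 = 0.0917 → 9.17%.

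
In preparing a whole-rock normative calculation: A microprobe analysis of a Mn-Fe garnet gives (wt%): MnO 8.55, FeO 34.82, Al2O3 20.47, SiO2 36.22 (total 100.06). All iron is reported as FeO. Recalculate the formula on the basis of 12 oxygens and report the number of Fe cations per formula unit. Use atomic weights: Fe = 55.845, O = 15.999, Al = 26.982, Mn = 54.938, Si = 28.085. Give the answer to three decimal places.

2.410 Fe apfu

MnO (M=70.937): mol = 0.12053; Mn = 0.12053, O = 0.12053.
FeO (M=71.844): mol = 0.48466; Fe = 0.48466, O = 0.48466.
Al2O3 (M=101.961): mol = 0.20076; Al = 0.40152, O = 0.60228.
SiO2 (M=60.083): mol = 0.60283; Si = 0.60283, O = 1.20566.
ΣO = 2.41313; factor = 12/ΣO = 4.97279.
Fe apfu = 0.48466 × 4.97279 = 2.410.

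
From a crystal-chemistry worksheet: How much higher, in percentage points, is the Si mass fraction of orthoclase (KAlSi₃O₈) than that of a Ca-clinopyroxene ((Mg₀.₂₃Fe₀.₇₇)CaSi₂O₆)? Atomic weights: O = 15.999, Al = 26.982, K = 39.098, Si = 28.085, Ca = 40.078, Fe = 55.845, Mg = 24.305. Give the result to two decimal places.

First mineral: 84.255 g Si in 278.327 g formula = 30.27 wt% Si.
Second mineral: 56.170 g Si in 240.833 g formula = 23.32 wt% Si.
30.27% − 23.32% gives a difference of 6.95 percentage points.

6.95 percentage points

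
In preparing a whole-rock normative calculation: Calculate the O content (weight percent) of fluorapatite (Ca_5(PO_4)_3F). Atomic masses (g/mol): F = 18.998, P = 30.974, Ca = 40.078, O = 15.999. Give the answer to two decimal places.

Molar mass of Ca_5(PO_4)_3F: 5×40.078 + 3×30.974 + 12×15.999 + 1×18.998 = 504.298 g/mol.
Mass of O per formula unit: 12 × 15.999 = 191.988 g.
Weight fraction O = 191.988 / 504.298 = 0.3807.

38.07 weight percent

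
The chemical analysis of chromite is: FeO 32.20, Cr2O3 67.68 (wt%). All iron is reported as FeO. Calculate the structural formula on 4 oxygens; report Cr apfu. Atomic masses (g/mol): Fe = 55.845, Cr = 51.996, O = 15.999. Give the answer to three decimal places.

1.997 Cr apfu

32.20 wt% FeO ÷ 71.844 g/mol = 0.44819 mol, giving 0.44819 Fe and 0.44819 O.
67.68 wt% Cr2O3 ÷ 151.989 g/mol = 0.44530 mol, giving 0.89060 Cr and 1.33590 O.
Oxygen sums to 1.78409; scaling by 4/1.78409 = 2.24204 puts the formula on 4 O.
Cr: 0.89060 × 2.24204 = 1.997 atoms per formula unit.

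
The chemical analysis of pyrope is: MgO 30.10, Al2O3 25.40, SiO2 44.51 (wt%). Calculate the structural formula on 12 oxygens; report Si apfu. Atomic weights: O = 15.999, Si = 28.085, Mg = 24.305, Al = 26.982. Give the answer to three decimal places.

2.987 Si apfu

30.10 wt% MgO ÷ 40.304 g/mol = 0.74682 mol, giving 0.74682 Mg and 0.74682 O.
25.40 wt% Al2O3 ÷ 101.961 g/mol = 0.24911 mol, giving 0.49822 Al and 0.74733 O.
44.51 wt% SiO2 ÷ 60.083 g/mol = 0.74081 mol, giving 0.74081 Si and 1.48162 O.
Oxygen sums to 2.97577; scaling by 12/2.97577 = 4.03257 puts the formula on 12 O.
Si: 0.74081 × 4.03257 = 2.987 atoms per formula unit.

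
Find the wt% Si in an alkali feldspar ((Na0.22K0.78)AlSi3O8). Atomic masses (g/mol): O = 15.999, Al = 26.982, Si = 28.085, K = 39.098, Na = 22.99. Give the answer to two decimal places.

30.66 weight percent

Formula mass = 0.22·22.99 + 0.78·39.098 + 1·26.982 + 3·28.085 + 8·15.999 = 274.783 g/mol, of which 84.255 g is Si.
So Si makes up 84.255/274.783 = 0.3066 of the mass, i.e. 30.66%.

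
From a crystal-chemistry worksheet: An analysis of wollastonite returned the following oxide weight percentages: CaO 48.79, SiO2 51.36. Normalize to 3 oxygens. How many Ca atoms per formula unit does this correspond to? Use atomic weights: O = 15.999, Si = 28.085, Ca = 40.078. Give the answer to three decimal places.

CaO (M=56.077): mol = 0.87005; Ca = 0.87005, O = 0.87005.
SiO2 (M=60.083): mol = 0.85482; Si = 0.85482, O = 1.70964.
ΣO = 2.57969; factor = 3/ΣO = 1.16293.
Ca apfu = 0.87005 × 1.16293 = 1.012.

1.012 Ca apfu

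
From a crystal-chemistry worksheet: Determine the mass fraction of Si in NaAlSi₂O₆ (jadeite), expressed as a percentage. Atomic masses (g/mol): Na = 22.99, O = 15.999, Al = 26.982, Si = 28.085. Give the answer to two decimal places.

27.79 mass %

Molar mass of NaAlSi₂O₆: 1×22.99 + 1×26.982 + 2×28.085 + 6×15.999 = 202.136 g/mol.
Mass of Si per formula unit: 2 × 28.085 = 56.170 g.
Weight fraction Si = 56.170 / 202.136 = 0.2779.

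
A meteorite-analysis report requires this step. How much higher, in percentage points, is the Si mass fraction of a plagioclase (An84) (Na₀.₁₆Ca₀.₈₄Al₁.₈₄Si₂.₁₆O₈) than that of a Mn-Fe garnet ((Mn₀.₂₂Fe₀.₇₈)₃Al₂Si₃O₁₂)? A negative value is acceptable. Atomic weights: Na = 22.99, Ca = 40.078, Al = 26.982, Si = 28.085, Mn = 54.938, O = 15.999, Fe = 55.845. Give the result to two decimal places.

First mineral: 60.664 g Si in 275.646 g formula = 22.01 wt% Si.
Second mineral: 84.255 g Si in 497.143 g formula = 16.95 wt% Si.
22.01% − 16.95% gives a difference of 5.06 percentage points.

5.06 percentage points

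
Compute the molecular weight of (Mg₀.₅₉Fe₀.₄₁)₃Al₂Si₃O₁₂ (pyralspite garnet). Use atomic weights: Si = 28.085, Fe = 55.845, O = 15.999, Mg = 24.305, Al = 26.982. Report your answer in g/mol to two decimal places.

M = 1.77×24.305 + 1.23×55.845 + 2×26.982 + 3×28.085 + 12×15.999

441.92 g/mol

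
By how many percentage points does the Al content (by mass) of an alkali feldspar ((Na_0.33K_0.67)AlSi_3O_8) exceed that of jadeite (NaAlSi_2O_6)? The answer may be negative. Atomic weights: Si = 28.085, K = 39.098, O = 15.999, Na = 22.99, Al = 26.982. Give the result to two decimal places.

-3.47 percentage points

M((Na_0.33K_0.67)AlSi_3O_8) = 273.011 g/mol, so wt% Al = 26.982/273.011 × 100 = 9.88%.
M(NaAlSi_2O_6) = 202.136 g/mol, so wt% Al = 26.982/202.136 × 100 = 13.35%.
9.88 − 13.35 = -3.47 pp.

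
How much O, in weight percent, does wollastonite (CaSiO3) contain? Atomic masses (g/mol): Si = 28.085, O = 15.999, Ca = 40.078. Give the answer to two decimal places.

41.32 weight percent

M(CaSiO3) = 116.160 g/mol.
O contributes 3 × 15.999 = 47.997 g per mole.
47.997/116.160 = 0.4132 → 41.32%.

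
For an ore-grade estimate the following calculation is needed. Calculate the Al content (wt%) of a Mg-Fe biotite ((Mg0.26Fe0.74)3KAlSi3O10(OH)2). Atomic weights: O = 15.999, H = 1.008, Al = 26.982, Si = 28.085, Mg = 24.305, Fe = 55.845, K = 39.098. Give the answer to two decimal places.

5.54 wt%

M((Mg0.26Fe0.74)3KAlSi3O10(OH)2) = 487.273 g/mol.
Al contributes 1 × 26.982 = 26.982 g per mole.
26.982/487.273 = 0.0554 → 5.54%.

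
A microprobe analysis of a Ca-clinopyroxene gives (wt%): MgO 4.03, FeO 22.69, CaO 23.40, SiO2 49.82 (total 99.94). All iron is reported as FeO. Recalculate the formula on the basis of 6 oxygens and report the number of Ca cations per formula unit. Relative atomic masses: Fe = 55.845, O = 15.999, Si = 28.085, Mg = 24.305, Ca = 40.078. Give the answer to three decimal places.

MgO: 4.03/40.304 = 0.09999 mol → 0.09999 mol Mg, 0.09999 mol O.
FeO: 22.69/71.844 = 0.31582 mol → 0.31582 mol Fe, 0.31582 mol O.
CaO: 23.40/56.077 = 0.41728 mol → 0.41728 mol Ca, 0.41728 mol O.
SiO2: 49.82/60.083 = 0.82919 mol → 0.82919 mol Si, 1.65838 mol O.
Total oxygen = 2.49147 mol. Normalization factor = 6/2.49147 = 2.40822.
Ca per 6 O = 0.41728 × 2.40822 = 1.005.

1.005 Ca apfu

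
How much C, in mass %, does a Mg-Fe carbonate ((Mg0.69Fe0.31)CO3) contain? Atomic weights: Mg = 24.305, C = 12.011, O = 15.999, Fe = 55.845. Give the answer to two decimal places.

M((Mg0.69Fe0.31)CO3) = 94.090 g/mol.
C contributes 1 × 12.011 = 12.011 g per mole.
12.011/94.090 = 0.1277 → 12.77%.

12.77 mass %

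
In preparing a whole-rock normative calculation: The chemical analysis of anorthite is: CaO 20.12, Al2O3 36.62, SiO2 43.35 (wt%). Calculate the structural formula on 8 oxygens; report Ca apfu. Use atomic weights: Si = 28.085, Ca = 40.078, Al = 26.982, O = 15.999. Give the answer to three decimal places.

0.997 Ca apfu

CaO: 20.12/56.077 = 0.35879 mol → 0.35879 mol Ca, 0.35879 mol O.
Al2O3: 36.62/101.961 = 0.35916 mol → 0.71832 mol Al, 1.07748 mol O.
SiO2: 43.35/60.083 = 0.72150 mol → 0.72150 mol Si, 1.44300 mol O.
Total oxygen = 2.87927 mol. Normalization factor = 8/2.87927 = 2.77848.
Ca per 8 O = 0.35879 × 2.77848 = 0.997.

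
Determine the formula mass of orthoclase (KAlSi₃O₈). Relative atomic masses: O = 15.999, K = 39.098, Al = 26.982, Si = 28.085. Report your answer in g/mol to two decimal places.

278.33 g/mol

M = 1(39.098) + 1(26.982) + 3(28.085) + 8(15.999)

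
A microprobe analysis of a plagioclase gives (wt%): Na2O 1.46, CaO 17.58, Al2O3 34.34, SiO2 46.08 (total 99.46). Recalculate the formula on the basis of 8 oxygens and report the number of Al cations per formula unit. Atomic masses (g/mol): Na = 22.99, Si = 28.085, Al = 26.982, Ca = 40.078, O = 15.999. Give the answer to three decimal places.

Na2O: 1.46/61.979 = 0.02356 mol → 0.04712 mol Na, 0.02356 mol O.
CaO: 17.58/56.077 = 0.31350 mol → 0.31350 mol Ca, 0.31350 mol O.
Al2O3: 34.34/101.961 = 0.33680 mol → 0.67360 mol Al, 1.01040 mol O.
SiO2: 46.08/60.083 = 0.76694 mol → 0.76694 mol Si, 1.53388 mol O.
Total oxygen = 2.88134 mol. Normalization factor = 8/2.88134 = 2.77649.
Al per 8 O = 0.67360 × 2.77649 = 1.870.

1.870 Al apfu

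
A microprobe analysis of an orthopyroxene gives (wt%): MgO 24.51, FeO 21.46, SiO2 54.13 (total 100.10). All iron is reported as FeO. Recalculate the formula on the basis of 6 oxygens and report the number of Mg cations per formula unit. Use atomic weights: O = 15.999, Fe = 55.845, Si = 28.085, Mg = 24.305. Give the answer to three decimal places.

24.51 wt% MgO ÷ 40.304 g/mol = 0.60813 mol, giving 0.60813 Mg and 0.60813 O.
21.46 wt% FeO ÷ 71.844 g/mol = 0.29870 mol, giving 0.29870 Fe and 0.29870 O.
54.13 wt% SiO2 ÷ 60.083 g/mol = 0.90092 mol, giving 0.90092 Si and 1.80184 O.
Oxygen sums to 2.70867; scaling by 6/2.70867 = 2.21511 puts the formula on 6 O.
Mg: 0.60813 × 2.21511 = 1.347 atoms per formula unit.

1.347 Mg apfu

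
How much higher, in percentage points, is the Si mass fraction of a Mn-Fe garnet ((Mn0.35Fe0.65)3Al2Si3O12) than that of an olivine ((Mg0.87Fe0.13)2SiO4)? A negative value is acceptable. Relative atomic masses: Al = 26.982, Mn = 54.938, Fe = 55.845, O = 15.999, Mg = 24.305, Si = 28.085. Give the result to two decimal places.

-1.90 percentage points

M((Mn0.35Fe0.65)3Al2Si3O12) = 496.790 g/mol, so wt% Si = 84.255/496.790 × 100 = 16.96%.
M((Mg0.87Fe0.13)2SiO4) = 148.891 g/mol, so wt% Si = 28.085/148.891 × 100 = 18.86%.
16.96 − 18.86 = -1.90 pp.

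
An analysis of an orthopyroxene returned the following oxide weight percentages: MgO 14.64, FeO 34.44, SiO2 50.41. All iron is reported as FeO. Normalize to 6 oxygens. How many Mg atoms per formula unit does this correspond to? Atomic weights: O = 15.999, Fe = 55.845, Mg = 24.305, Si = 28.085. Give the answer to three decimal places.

0.865 Mg apfu

14.64 wt% MgO ÷ 40.304 g/mol = 0.36324 mol, giving 0.36324 Mg and 0.36324 O.
34.44 wt% FeO ÷ 71.844 g/mol = 0.47937 mol, giving 0.47937 Fe and 0.47937 O.
50.41 wt% SiO2 ÷ 60.083 g/mol = 0.83901 mol, giving 0.83901 Si and 1.67802 O.
Oxygen sums to 2.52063; scaling by 6/2.52063 = 2.38036 puts the formula on 6 O.
Mg: 0.36324 × 2.38036 = 0.865 atoms per formula unit.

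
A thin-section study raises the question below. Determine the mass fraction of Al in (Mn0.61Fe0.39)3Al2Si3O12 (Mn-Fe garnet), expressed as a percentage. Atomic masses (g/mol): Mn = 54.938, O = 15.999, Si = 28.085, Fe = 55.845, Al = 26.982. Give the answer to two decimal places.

M((Mn0.61Fe0.39)3Al2Si3O12) = 496.082 g/mol.
Al contributes 2 × 26.982 = 53.964 g per mole.
53.964/496.082 = 0.1088 → 10.88%.

10.88 wt%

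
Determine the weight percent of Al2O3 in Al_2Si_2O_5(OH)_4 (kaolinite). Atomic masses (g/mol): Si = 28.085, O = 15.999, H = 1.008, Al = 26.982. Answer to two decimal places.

39.50 wt%

Formula mass = 258.157 g/mol.
2 Al → 1.0000 mol Al2O3 per formula unit; M(Al2O3) = 101.961, so Al2O3 mass = 101.961 g.
101.961/258.157 × 100 = 39.50 wt%.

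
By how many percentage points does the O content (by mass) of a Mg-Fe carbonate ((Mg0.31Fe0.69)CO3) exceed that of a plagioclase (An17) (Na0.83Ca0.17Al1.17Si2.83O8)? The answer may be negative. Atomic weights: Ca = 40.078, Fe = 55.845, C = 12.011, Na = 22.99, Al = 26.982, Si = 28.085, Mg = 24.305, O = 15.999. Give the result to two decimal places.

M((Mg0.31Fe0.69)CO3) = 106.076 g/mol, so wt% O = 47.997/106.076 × 100 = 45.25%.
M(Na0.83Ca0.17Al1.17Si2.83O8) = 264.936 g/mol, so wt% O = 127.992/264.936 × 100 = 48.31%.
45.25 − 48.31 = -3.06 pp.

-3.06 percentage points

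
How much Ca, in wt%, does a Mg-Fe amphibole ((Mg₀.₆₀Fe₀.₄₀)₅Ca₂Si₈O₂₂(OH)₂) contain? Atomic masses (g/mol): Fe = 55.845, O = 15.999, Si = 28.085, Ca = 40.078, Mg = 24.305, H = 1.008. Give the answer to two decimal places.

9.16 wt%

M((Mg₀.₆₀Fe₀.₄₀)₅Ca₂Si₈O₂₂(OH)₂) = 875.433 g/mol.
Ca contributes 2 × 40.078 = 80.156 g per mole.
80.156/875.433 = 0.0916 → 9.16%.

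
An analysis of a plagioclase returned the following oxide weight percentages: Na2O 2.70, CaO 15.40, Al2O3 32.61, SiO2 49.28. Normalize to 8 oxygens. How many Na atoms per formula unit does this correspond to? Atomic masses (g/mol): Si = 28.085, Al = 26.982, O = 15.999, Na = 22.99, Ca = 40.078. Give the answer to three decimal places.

0.239 Na apfu

Na2O: 2.70/61.979 = 0.04356 mol → 0.08712 mol Na, 0.04356 mol O.
CaO: 15.40/56.077 = 0.27462 mol → 0.27462 mol Ca, 0.27462 mol O.
Al2O3: 32.61/101.961 = 0.31983 mol → 0.63966 mol Al, 0.95949 mol O.
SiO2: 49.28/60.083 = 0.82020 mol → 0.82020 mol Si, 1.64040 mol O.
Total oxygen = 2.91807 mol. Normalization factor = 8/2.91807 = 2.74154.
Na per 8 O = 0.08712 × 2.74154 = 0.239.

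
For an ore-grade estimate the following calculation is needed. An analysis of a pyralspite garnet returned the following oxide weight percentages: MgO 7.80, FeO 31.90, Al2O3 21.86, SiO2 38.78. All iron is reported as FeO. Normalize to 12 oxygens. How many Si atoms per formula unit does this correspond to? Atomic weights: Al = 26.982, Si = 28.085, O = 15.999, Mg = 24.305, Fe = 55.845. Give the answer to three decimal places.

3.012 Si apfu

MgO (M=40.304): mol = 0.19353; Mg = 0.19353, O = 0.19353.
FeO (M=71.844): mol = 0.44402; Fe = 0.44402, O = 0.44402.
Al2O3 (M=101.961): mol = 0.21440; Al = 0.42880, O = 0.64320.
SiO2 (M=60.083): mol = 0.64544; Si = 0.64544, O = 1.29088.
ΣO = 2.57163; factor = 12/ΣO = 4.66630.
Si apfu = 0.64544 × 4.66630 = 3.012.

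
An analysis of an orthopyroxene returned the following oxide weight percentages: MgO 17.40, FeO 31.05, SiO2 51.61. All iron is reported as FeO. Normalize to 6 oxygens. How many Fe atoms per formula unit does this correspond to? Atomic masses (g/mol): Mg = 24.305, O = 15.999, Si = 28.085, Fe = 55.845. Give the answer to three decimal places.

1.004 Fe apfu

MgO (M=40.304): mol = 0.43172; Mg = 0.43172, O = 0.43172.
FeO (M=71.844): mol = 0.43219; Fe = 0.43219, O = 0.43219.
SiO2 (M=60.083): mol = 0.85898; Si = 0.85898, O = 1.71796.
ΣO = 2.58187; factor = 6/ΣO = 2.32390.
Fe apfu = 0.43219 × 2.32390 = 1.004.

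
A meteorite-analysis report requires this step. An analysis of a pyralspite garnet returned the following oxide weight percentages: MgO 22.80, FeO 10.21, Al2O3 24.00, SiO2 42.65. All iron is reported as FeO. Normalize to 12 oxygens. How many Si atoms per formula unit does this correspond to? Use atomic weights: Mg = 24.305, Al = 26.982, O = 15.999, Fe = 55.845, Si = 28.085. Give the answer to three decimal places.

MgO (M=40.304): mol = 0.56570; Mg = 0.56570, O = 0.56570.
FeO (M=71.844): mol = 0.14211; Fe = 0.14211, O = 0.14211.
Al2O3 (M=101.961): mol = 0.23538; Al = 0.47076, O = 0.70614.
SiO2 (M=60.083): mol = 0.70985; Si = 0.70985, O = 1.41970.
ΣO = 2.83365; factor = 12/ΣO = 4.23482.
Si apfu = 0.70985 × 4.23482 = 3.006.

3.006 Si apfu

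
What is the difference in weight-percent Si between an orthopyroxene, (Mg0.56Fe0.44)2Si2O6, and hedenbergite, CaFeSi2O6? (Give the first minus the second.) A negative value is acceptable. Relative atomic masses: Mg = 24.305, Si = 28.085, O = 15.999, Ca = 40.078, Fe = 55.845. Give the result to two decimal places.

First mineral: 56.170 g Si in 228.529 g formula = 24.58 wt% Si.
Second mineral: 56.170 g Si in 248.087 g formula = 22.64 wt% Si.
24.58% − 22.64% gives a difference of 1.94 percentage points.

1.94 percentage points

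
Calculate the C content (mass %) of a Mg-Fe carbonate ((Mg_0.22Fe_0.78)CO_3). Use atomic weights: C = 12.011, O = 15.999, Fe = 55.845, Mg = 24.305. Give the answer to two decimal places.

M((Mg_0.22Fe_0.78)CO_3) = 108.914 g/mol.
C contributes 1 × 12.011 = 12.011 g per mole.
12.011/108.914 = 0.1103 → 11.03%.

11.03 mass %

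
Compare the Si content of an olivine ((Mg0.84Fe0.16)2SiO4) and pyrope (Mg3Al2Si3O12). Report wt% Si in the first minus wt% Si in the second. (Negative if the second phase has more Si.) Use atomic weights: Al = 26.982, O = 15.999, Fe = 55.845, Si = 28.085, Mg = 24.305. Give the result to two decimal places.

First mineral: 28.085 g Si in 150.784 g formula = 18.63 wt% Si.
Second mineral: 84.255 g Si in 403.122 g formula = 20.90 wt% Si.
18.63% − 20.90% gives a difference of -2.27 percentage points.

-2.27 percentage points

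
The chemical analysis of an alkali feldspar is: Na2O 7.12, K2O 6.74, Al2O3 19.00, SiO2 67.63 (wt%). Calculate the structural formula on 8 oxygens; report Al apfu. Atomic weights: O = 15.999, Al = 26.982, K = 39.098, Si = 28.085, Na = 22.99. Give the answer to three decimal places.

Na2O (M=61.979): mol = 0.11488; Na = 0.22976, O = 0.11488.
K2O (M=94.195): mol = 0.07155; K = 0.14310, O = 0.07155.
Al2O3 (M=101.961): mol = 0.18635; Al = 0.37270, O = 0.55905.
SiO2 (M=60.083): mol = 1.12561; Si = 1.12561, O = 2.25122.
ΣO = 2.99670; factor = 8/ΣO = 2.66960.
Al apfu = 0.37270 × 2.66960 = 0.995.

0.995 Al apfu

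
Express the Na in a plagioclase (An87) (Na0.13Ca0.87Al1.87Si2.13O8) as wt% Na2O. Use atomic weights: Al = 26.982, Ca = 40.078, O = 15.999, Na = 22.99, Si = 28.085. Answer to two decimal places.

1.46 wt%

Molar mass of Na0.13Ca0.87Al1.87Si2.13O8 = 0.13*22.99 + 0.87*40.078 + 1.87*26.982 + 2.13*28.085 + 8*15.999 = 276.126 g/mol.
Each formula unit contains 0.13 Na, equivalent to 0.13/2 = 0.0650 mol Na2O.
M(Na2O) = 2×22.99 + 1×15.999 = 61.979 g/mol.
Mass of Na2O per formula unit = 0.0650 × 61.979 = 4.029 g.
Na2O wt% = 4.029 / 276.126 × 100 = 1.46%.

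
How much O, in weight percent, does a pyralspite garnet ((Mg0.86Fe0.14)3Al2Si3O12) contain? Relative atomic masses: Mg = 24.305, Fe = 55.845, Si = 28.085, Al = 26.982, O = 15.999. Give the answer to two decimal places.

46.11 weight percent

Formula mass = 2.58·24.305 + 0.42·55.845 + 2·26.982 + 3·28.085 + 12·15.999 = 416.369 g/mol, of which 191.988 g is O.
So O makes up 191.988/416.369 = 0.4611 of the mass, i.e. 46.11%.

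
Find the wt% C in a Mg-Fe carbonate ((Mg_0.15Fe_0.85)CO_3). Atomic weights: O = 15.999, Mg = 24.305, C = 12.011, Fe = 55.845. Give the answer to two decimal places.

10.81 mass %

M((Mg_0.15Fe_0.85)CO_3) = 111.122 g/mol.
C contributes 1 × 12.011 = 12.011 g per mole.
12.011/111.122 = 0.1081 → 10.81%.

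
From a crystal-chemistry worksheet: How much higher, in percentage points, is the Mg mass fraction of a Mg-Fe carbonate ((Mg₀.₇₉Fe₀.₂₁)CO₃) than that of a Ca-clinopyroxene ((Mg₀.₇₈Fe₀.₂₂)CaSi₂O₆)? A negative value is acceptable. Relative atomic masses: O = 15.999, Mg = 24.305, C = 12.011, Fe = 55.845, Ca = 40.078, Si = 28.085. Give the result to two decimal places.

First mineral: 19.201 g Mg in 90.936 g formula = 21.11 wt% Mg.
Second mineral: 18.958 g Mg in 223.486 g formula = 8.48 wt% Mg.
21.11% − 8.48% gives a difference of 12.63 percentage points.

12.63 percentage points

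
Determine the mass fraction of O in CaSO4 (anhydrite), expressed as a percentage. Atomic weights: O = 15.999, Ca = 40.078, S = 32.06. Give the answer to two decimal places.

47.01 wt%

M(CaSO4) = 136.134 g/mol.
O contributes 4 × 15.999 = 63.996 g per mole.
63.996/136.134 = 0.4701 → 47.01%.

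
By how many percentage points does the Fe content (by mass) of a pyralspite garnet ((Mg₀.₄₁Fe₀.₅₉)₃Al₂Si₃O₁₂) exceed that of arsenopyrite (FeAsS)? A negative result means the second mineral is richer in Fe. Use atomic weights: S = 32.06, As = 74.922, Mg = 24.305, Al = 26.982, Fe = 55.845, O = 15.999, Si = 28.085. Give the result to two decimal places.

-12.76 percentage points

M((Mg₀.₄₁Fe₀.₅₉)₃Al₂Si₃O₁₂) = 458.948 g/mol, so wt% Fe = 98.846/458.948 × 100 = 21.54%.
M(FeAsS) = 162.827 g/mol, so wt% Fe = 55.845/162.827 × 100 = 34.30%.
21.54 − 34.30 = -12.76 pp.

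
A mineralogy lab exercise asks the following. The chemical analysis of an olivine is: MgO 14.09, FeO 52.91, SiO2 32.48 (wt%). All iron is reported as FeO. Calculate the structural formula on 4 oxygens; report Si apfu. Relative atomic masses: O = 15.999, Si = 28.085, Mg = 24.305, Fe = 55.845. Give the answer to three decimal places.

0.998 Si apfu

14.09 wt% MgO ÷ 40.304 g/mol = 0.34959 mol, giving 0.34959 Mg and 0.34959 O.
52.91 wt% FeO ÷ 71.844 g/mol = 0.73646 mol, giving 0.73646 Fe and 0.73646 O.
32.48 wt% SiO2 ÷ 60.083 g/mol = 0.54059 mol, giving 0.54059 Si and 1.08118 O.
Oxygen sums to 2.16723; scaling by 4/2.16723 = 1.84567 puts the formula on 4 O.
Si: 0.54059 × 1.84567 = 0.998 atoms per formula unit.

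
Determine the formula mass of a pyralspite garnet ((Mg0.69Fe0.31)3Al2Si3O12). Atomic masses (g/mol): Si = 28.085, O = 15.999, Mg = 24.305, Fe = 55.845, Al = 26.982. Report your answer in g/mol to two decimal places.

M = 2.07·24.305 + 0.93·55.845 + 2·26.982 + 3·28.085 + 12·15.999

432.45 g/mol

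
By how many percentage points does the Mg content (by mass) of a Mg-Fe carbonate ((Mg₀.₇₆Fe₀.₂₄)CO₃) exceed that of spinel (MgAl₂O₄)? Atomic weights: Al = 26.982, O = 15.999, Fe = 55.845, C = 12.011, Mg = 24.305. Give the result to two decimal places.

M((Mg₀.₇₆Fe₀.₂₄)CO₃) = 91.883 g/mol, so wt% Mg = 18.472/91.883 × 100 = 20.10%.
M(MgAl₂O₄) = 142.265 g/mol, so wt% Mg = 24.305/142.265 × 100 = 17.08%.
20.10 − 17.08 = 3.02 pp.

3.02 percentage points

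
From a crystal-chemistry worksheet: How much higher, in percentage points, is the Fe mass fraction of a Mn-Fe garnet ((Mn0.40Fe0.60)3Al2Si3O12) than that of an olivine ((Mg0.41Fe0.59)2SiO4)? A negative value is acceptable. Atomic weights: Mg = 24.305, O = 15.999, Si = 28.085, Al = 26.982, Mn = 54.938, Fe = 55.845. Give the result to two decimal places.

Fe in (Mn0.40Fe0.60)3Al2Si3O12: molar mass 496.654 g/mol; 1.80×55.845 = 100.521 g → 20.24 wt%.
Fe in (Mg0.41Fe0.59)2SiO4: molar mass 177.908 g/mol; 1.18×55.845 = 65.897 g → 37.04 wt%.
Difference = 20.24 − 37.04 = -16.80 percentage points.

-16.80 percentage points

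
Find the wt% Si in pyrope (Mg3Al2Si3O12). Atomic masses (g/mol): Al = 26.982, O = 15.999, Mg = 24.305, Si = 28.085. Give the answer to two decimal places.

Molar mass of Mg3Al2Si3O12: 3×24.305 + 2×26.982 + 3×28.085 + 12×15.999 = 403.122 g/mol.
Mass of Si per formula unit: 3 × 28.085 = 84.255 g.
Weight fraction Si = 84.255 / 403.122 = 0.2090.

20.90 mass %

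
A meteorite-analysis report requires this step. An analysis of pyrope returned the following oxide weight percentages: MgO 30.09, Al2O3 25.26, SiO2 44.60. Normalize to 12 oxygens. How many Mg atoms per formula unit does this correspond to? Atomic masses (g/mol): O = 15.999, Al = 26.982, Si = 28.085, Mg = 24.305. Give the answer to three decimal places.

3.012 Mg apfu

MgO (M=40.304): mol = 0.74658; Mg = 0.74658, O = 0.74658.
Al2O3 (M=101.961): mol = 0.24774; Al = 0.49548, O = 0.74322.
SiO2 (M=60.083): mol = 0.74231; Si = 0.74231, O = 1.48462.
ΣO = 2.97442; factor = 12/ΣO = 4.03440.
Mg apfu = 0.74658 × 4.03440 = 3.012.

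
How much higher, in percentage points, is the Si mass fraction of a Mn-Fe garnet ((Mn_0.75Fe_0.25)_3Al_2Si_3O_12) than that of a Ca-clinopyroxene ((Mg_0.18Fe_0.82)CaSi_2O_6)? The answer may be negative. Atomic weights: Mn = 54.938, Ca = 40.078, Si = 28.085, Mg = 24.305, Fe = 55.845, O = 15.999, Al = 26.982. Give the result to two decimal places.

-6.17 percentage points

M((Mn_0.75Fe_0.25)_3Al_2Si_3O_12) = 495.701 g/mol, so wt% Si = 84.255/495.701 × 100 = 17.00%.
M((Mg_0.18Fe_0.82)CaSi_2O_6) = 242.410 g/mol, so wt% Si = 56.170/242.410 × 100 = 23.17%.
17.00 − 23.17 = -6.17 pp.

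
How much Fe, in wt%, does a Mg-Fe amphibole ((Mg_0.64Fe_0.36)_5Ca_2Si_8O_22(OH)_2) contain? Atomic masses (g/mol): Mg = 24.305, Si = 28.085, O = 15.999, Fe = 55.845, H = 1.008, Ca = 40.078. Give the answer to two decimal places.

11.57 wt%

M((Mg_0.64Fe_0.36)_5Ca_2Si_8O_22(OH)_2) = 869.125 g/mol.
Fe contributes 1.80 × 55.845 = 100.521 g per mole.
100.521/869.125 = 0.1157 → 11.57%.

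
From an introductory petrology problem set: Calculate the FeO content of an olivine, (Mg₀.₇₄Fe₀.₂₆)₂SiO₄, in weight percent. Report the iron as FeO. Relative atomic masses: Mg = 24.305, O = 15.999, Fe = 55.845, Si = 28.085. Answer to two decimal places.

Molar mass of (Mg₀.₇₄Fe₀.₂₆)₂SiO₄ = 1.48·24.305 + 0.52·55.845 + 1·28.085 + 4·15.999 = 157.092 g/mol.
Each formula unit contains 0.52 Fe, equivalent to 0.52/1 = 0.5200 mol FeO.
M(FeO) = 1×55.845 + 1×15.999 = 71.844 g/mol.
Mass of FeO per formula unit = 0.5200 × 71.844 = 37.359 g.
FeO wt% = 37.359 / 157.092 × 100 = 23.78%.

23.78 wt%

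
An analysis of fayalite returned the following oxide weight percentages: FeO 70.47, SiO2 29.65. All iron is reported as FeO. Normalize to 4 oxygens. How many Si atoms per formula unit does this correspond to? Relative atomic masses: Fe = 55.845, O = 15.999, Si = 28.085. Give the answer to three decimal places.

1.003 Si apfu

70.47 wt% FeO ÷ 71.844 g/mol = 0.98088 mol, giving 0.98088 Fe and 0.98088 O.
29.65 wt% SiO2 ÷ 60.083 g/mol = 0.49348 mol, giving 0.49348 Si and 0.98696 O.
Oxygen sums to 1.96784; scaling by 4/1.96784 = 2.03269 puts the formula on 4 O.
Si: 0.49348 × 2.03269 = 1.003 atoms per formula unit.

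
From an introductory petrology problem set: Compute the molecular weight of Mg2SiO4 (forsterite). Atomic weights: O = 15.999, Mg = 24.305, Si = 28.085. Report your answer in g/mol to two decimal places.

The formula mass is the sum 2·24.305 + 1·28.085 + 4·15.999.

140.69 g/mol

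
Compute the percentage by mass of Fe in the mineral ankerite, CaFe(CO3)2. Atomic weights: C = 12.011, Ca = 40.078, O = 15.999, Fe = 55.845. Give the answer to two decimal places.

25.86 weight percent

M(CaFe(CO3)2) = 215.939 g/mol.
Fe contributes 1 × 55.845 = 55.845 g per mole.
55.845/215.939 = 0.2586 → 25.86%.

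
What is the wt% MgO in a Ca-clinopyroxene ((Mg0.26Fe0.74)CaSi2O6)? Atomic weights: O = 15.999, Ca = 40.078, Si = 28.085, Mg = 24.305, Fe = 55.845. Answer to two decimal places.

4.37 wt%

Formula mass = 239.887 g/mol.
0.26 Mg → 0.2600 mol MgO per formula unit; M(MgO) = 40.304, so MgO mass = 10.479 g.
10.479/239.887 × 100 = 4.37 wt%.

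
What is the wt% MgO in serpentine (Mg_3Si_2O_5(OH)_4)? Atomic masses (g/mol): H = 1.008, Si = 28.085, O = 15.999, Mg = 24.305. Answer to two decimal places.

43.63 wt%

Molar mass of Mg_3Si_2O_5(OH)_4 = 3×24.305 + 2×28.085 + 9×15.999 + 4×1.008 = 277.108 g/mol.
Each formula unit contains 3 Mg, equivalent to 3/1 = 3.0000 mol MgO.
M(MgO) = 1×24.305 + 1×15.999 = 40.304 g/mol.
Mass of MgO per formula unit = 3.0000 × 40.304 = 120.912 g.
MgO wt% = 120.912 / 277.108 × 100 = 43.63%.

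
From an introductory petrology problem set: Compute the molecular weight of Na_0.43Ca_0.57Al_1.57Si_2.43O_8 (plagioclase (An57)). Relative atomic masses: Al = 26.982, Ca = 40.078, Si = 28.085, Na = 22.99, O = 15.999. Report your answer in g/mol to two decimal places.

271.33 g/mol

The formula mass is the sum 0.43·22.99 + 0.57·40.078 + 1.57·26.982 + 2.43·28.085 + 8·15.999.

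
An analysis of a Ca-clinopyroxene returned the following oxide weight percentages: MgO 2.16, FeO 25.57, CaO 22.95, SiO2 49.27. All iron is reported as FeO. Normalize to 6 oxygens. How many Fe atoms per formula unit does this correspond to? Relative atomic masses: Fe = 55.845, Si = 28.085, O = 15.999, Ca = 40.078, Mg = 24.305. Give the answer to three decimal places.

0.868 Fe apfu

2.16 wt% MgO ÷ 40.304 g/mol = 0.05359 mol, giving 0.05359 Mg and 0.05359 O.
25.57 wt% FeO ÷ 71.844 g/mol = 0.35591 mol, giving 0.35591 Fe and 0.35591 O.
22.95 wt% CaO ÷ 56.077 g/mol = 0.40926 mol, giving 0.40926 Ca and 0.40926 O.
49.27 wt% SiO2 ÷ 60.083 g/mol = 0.82003 mol, giving 0.82003 Si and 1.64006 O.
Oxygen sums to 2.45882; scaling by 6/2.45882 = 2.44019 puts the formula on 6 O.
Fe: 0.35591 × 2.44019 = 0.868 atoms per formula unit.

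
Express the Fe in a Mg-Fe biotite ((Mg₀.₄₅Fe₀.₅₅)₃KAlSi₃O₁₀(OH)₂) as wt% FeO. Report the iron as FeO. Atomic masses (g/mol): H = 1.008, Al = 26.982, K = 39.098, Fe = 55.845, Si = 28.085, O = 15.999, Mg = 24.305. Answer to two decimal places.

Formula mass = 469.295 g/mol.
1.65 Fe → 1.6500 mol FeO per formula unit; M(FeO) = 71.844, so FeO mass = 118.543 g.
118.543/469.295 × 100 = 25.26 wt%.

25.26 wt%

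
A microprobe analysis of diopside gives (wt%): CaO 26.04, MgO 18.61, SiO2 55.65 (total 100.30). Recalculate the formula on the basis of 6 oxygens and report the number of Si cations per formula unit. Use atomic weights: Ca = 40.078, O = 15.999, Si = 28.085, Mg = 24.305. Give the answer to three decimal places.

CaO (M=56.077): mol = 0.46436; Ca = 0.46436, O = 0.46436.
MgO (M=40.304): mol = 0.46174; Mg = 0.46174, O = 0.46174.
SiO2 (M=60.083): mol = 0.92622; Si = 0.92622, O = 1.85244.
ΣO = 2.77854; factor = 6/ΣO = 2.15941.
Si apfu = 0.92622 × 2.15941 = 2.000.

2.000 Si apfu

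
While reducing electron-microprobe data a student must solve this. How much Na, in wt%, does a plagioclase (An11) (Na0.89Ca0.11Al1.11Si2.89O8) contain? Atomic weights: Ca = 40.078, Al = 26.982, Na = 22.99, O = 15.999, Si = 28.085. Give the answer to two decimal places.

7.75 wt%

M(Na0.89Ca0.11Al1.11Si2.89O8) = 263.977 g/mol.
Na contributes 0.89 × 22.99 = 20.461 g per mole.
20.461/263.977 = 0.0775 → 7.75%.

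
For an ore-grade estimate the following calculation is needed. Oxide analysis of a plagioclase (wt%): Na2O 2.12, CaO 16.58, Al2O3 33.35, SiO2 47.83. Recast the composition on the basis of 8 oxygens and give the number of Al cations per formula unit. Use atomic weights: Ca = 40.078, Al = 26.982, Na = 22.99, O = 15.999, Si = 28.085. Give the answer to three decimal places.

1.803 Al apfu

Na2O: 2.12/61.979 = 0.03421 mol → 0.06842 mol Na, 0.03421 mol O.
CaO: 16.58/56.077 = 0.29566 mol → 0.29566 mol Ca, 0.29566 mol O.
Al2O3: 33.35/101.961 = 0.32709 mol → 0.65418 mol Al, 0.98127 mol O.
SiO2: 47.83/60.083 = 0.79607 mol → 0.79607 mol Si, 1.59214 mol O.
Total oxygen = 2.90328 mol. Normalization factor = 8/2.90328 = 2.75550.
Al per 8 O = 0.65418 × 2.75550 = 1.803.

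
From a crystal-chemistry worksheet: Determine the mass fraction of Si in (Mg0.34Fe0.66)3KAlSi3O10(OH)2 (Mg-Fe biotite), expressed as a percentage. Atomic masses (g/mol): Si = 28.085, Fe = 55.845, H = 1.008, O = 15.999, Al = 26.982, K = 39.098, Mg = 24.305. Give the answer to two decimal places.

Molar mass of (Mg0.34Fe0.66)3KAlSi3O10(OH)2: 1.02×24.305 + 1.98×55.845 + 1×39.098 + 1×26.982 + 3×28.085 + 12×15.999 + 2×1.008 = 479.703 g/mol.
Mass of Si per formula unit: 3 × 28.085 = 84.255 g.
Weight fraction Si = 84.255 / 479.703 = 0.1756.

17.56 wt%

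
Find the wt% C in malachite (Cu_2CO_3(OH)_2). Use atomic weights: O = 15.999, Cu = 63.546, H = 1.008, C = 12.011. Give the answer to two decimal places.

5.43 mass %

Molar mass of Cu_2CO_3(OH)_2: 2*63.546 + 1*12.011 + 5*15.999 + 2*1.008 = 221.114 g/mol.
Mass of C per formula unit: 1 × 12.011 = 12.011 g.
Weight fraction C = 12.011 / 221.114 = 0.0543.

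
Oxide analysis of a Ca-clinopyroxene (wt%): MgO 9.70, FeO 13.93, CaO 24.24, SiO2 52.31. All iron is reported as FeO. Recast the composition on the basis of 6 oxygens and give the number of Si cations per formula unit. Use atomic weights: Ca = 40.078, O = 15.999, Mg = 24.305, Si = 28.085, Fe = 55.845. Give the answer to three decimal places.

MgO: 9.70/40.304 = 0.24067 mol → 0.24067 mol Mg, 0.24067 mol O.
FeO: 13.93/71.844 = 0.19389 mol → 0.19389 mol Fe, 0.19389 mol O.
CaO: 24.24/56.077 = 0.43226 mol → 0.43226 mol Ca, 0.43226 mol O.
SiO2: 52.31/60.083 = 0.87063 mol → 0.87063 mol Si, 1.74126 mol O.
Total oxygen = 2.60808 mol. Normalization factor = 6/2.60808 = 2.30054.
Si per 6 O = 0.87063 × 2.30054 = 2.003.

2.003 Si apfu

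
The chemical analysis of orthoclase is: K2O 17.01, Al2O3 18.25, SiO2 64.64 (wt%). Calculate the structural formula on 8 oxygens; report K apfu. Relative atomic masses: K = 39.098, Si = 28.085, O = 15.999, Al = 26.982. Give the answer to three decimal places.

1.007 K apfu

K2O (M=94.195): mol = 0.18058; K = 0.36116, O = 0.18058.
Al2O3 (M=101.961): mol = 0.17899; Al = 0.35798, O = 0.53697.
SiO2 (M=60.083): mol = 1.07585; Si = 1.07585, O = 2.15170.
ΣO = 2.86925; factor = 8/ΣO = 2.78819.
K apfu = 0.36116 × 2.78819 = 1.007.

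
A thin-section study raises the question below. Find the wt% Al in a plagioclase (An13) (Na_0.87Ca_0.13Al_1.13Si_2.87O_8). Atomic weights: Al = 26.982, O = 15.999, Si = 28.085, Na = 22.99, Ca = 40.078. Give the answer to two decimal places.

Molar mass of Na_0.87Ca_0.13Al_1.13Si_2.87O_8: 0.87*22.99 + 0.13*40.078 + 1.13*26.982 + 2.87*28.085 + 8*15.999 = 264.297 g/mol.
Mass of Al per formula unit: 1.13 × 26.982 = 30.490 g.
Weight fraction Al = 30.490 / 264.297 = 0.1154.

11.54 wt%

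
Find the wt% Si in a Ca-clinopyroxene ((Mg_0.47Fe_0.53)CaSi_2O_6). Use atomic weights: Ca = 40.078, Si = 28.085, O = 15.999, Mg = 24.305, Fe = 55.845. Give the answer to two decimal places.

Molar mass of (Mg_0.47Fe_0.53)CaSi_2O_6: 0.47·24.305 + 0.53·55.845 + 1·40.078 + 2·28.085 + 6·15.999 = 233.263 g/mol.
Mass of Si per formula unit: 2 × 28.085 = 56.170 g.
Weight fraction Si = 56.170 / 233.263 = 0.2408.

24.08 mass %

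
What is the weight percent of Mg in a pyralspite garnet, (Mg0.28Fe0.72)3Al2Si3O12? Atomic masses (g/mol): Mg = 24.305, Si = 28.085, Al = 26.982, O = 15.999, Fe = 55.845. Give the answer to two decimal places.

4.33 wt%

Molar mass of (Mg0.28Fe0.72)3Al2Si3O12: 0.84×24.305 + 2.16×55.845 + 2×26.982 + 3×28.085 + 12×15.999 = 471.248 g/mol.
Mass of Mg per formula unit: 0.84 × 24.305 = 20.416 g.
Weight fraction Mg = 20.416 / 471.248 = 0.0433.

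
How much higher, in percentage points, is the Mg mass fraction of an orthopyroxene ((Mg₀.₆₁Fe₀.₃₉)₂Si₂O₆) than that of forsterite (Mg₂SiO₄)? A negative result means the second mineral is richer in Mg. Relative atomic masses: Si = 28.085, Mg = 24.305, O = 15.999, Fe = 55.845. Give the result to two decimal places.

-21.39 percentage points

M((Mg₀.₆₁Fe₀.₃₉)₂Si₂O₆) = 225.375 g/mol, so wt% Mg = 29.652/225.375 × 100 = 13.16%.
M(Mg₂SiO₄) = 140.691 g/mol, so wt% Mg = 48.610/140.691 × 100 = 34.55%.
13.16 − 34.55 = -21.39 pp.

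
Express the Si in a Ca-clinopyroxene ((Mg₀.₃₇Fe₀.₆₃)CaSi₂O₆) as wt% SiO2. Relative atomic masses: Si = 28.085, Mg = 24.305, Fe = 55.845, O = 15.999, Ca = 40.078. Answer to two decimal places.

50.83 wt%

Molar mass of (Mg₀.₃₇Fe₀.₆₃)CaSi₂O₆ = 0.37·24.305 + 0.63·55.845 + 1·40.078 + 2·28.085 + 6·15.999 = 236.417 g/mol.
Each formula unit contains 2 Si, equivalent to 2/1 = 2.0000 mol SiO2.
M(SiO2) = 1×28.085 + 2×15.999 = 60.083 g/mol.
Mass of SiO2 per formula unit = 2.0000 × 60.083 = 120.166 g.
SiO2 wt% = 120.166 / 236.417 × 100 = 50.83%.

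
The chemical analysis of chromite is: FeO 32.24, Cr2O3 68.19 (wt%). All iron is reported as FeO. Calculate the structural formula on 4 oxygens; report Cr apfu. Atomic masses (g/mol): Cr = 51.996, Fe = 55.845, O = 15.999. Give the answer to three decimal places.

FeO: 32.24/71.844 = 0.44875 mol → 0.44875 mol Fe, 0.44875 mol O.
Cr2O3: 68.19/151.989 = 0.44865 mol → 0.89730 mol Cr, 1.34595 mol O.
Total oxygen = 1.79470 mol. Normalization factor = 4/1.79470 = 2.22878.
Cr per 4 O = 0.89730 × 2.22878 = 2.000.

2.000 Cr apfu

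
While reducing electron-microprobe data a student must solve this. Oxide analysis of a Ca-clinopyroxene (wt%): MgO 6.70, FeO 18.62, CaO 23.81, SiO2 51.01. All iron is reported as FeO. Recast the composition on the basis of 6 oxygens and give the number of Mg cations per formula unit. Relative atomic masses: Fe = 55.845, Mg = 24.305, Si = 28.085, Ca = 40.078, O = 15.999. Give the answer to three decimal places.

0.391 Mg apfu

6.70 wt% MgO ÷ 40.304 g/mol = 0.16624 mol, giving 0.16624 Mg and 0.16624 O.
18.62 wt% FeO ÷ 71.844 g/mol = 0.25917 mol, giving 0.25917 Fe and 0.25917 O.
23.81 wt% CaO ÷ 56.077 g/mol = 0.42459 mol, giving 0.42459 Ca and 0.42459 O.
51.01 wt% SiO2 ÷ 60.083 g/mol = 0.84899 mol, giving 0.84899 Si and 1.69798 O.
Oxygen sums to 2.54798; scaling by 6/2.54798 = 2.35481 puts the formula on 6 O.
Mg: 0.16624 × 2.35481 = 0.391 atoms per formula unit.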